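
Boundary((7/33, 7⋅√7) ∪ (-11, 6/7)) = {-11, 7⋅√7}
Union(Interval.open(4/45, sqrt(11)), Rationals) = Union(Interval.Ropen(4/45, sqrt(11)), Rationals)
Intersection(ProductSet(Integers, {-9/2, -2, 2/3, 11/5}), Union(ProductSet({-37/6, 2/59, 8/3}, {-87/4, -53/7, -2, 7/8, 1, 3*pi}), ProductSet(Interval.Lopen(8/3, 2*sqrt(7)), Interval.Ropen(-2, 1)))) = ProductSet(Range(3, 6, 1), {-2, 2/3})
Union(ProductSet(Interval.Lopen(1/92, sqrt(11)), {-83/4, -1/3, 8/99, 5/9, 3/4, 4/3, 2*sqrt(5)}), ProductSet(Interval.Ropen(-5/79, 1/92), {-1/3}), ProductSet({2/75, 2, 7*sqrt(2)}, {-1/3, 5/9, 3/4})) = Union(ProductSet({2/75, 2, 7*sqrt(2)}, {-1/3, 5/9, 3/4}), ProductSet(Interval.Ropen(-5/79, 1/92), {-1/3}), ProductSet(Interval.Lopen(1/92, sqrt(11)), {-83/4, -1/3, 8/99, 5/9, 3/4, 4/3, 2*sqrt(5)}))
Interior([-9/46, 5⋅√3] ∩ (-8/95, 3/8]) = (-8/95, 3/8)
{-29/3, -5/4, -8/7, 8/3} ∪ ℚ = ℚ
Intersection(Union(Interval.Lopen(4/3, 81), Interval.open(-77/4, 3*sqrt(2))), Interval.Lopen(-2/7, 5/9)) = Interval.Lopen(-2/7, 5/9)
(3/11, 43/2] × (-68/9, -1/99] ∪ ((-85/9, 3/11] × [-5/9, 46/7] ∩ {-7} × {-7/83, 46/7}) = ({-7} × {-7/83, 46/7}) ∪ ((3/11, 43/2] × (-68/9, -1/99])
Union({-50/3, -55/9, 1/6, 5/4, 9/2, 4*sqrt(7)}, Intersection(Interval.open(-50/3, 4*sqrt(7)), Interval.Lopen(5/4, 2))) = Union({-50/3, -55/9, 1/6, 9/2, 4*sqrt(7)}, Interval(5/4, 2))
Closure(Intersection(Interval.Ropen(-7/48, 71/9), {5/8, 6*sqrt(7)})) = {5/8}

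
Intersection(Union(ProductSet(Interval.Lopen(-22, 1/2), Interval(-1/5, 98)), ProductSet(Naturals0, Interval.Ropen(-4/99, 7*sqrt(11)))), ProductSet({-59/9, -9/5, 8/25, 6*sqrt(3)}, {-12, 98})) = ProductSet({-59/9, -9/5, 8/25}, {98})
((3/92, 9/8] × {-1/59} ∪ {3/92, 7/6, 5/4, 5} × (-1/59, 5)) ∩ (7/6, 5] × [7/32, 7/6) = {5/4, 5} × [7/32, 7/6)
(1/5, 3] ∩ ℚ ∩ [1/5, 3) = ℚ ∩ (1/5, 3)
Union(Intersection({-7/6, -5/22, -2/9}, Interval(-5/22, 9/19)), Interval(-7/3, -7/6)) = Union({-5/22, -2/9}, Interval(-7/3, -7/6))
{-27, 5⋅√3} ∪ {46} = {-27, 46, 5⋅√3}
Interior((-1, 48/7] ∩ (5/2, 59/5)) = (5/2, 48/7)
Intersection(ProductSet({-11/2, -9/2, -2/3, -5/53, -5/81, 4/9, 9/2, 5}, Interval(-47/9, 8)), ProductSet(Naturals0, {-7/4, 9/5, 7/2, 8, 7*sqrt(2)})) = ProductSet({5}, {-7/4, 9/5, 7/2, 8})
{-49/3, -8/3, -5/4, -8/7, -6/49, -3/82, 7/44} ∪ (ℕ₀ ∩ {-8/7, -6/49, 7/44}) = {-49/3, -8/3, -5/4, -8/7, -6/49, -3/82, 7/44}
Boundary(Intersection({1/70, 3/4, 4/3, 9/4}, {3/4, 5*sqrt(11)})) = {3/4}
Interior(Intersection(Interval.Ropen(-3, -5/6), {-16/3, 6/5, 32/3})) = EmptySet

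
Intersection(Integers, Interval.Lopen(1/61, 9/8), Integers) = Range(1, 2, 1)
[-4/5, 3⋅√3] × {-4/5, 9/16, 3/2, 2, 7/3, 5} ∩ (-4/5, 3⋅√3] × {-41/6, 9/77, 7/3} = (-4/5, 3⋅√3] × {7/3}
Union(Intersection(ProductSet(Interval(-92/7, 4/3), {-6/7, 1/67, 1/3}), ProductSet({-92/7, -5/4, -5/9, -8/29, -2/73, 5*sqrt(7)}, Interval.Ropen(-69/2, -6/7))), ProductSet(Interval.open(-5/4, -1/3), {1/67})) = ProductSet(Interval.open(-5/4, -1/3), {1/67})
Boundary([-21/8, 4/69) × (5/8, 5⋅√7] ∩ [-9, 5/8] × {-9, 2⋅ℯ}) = [-21/8, 4/69] × {2⋅ℯ}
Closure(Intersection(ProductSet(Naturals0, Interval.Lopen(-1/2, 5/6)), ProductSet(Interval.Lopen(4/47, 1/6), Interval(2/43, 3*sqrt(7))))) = EmptySet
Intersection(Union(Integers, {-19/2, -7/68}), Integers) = Integers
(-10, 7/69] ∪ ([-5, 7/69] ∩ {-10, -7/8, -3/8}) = (-10, 7/69]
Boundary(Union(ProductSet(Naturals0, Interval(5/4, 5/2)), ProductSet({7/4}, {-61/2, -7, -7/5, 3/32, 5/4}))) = Union(ProductSet({7/4}, {-61/2, -7, -7/5, 3/32, 5/4}), ProductSet(Naturals0, Interval(5/4, 5/2)))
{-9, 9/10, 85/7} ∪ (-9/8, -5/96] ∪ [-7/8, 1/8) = {-9, 9/10, 85/7} ∪ (-9/8, 1/8)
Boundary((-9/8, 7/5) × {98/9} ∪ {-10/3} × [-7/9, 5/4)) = ({-10/3} × [-7/9, 5/4]) ∪ ([-9/8, 7/5] × {98/9})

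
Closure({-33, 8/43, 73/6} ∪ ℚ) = ℝ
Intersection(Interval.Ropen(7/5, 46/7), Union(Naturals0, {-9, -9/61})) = Range(2, 7, 1)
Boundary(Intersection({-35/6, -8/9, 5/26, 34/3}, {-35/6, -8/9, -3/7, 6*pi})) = {-35/6, -8/9}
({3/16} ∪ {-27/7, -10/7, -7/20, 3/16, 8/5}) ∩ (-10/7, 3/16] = {-7/20, 3/16}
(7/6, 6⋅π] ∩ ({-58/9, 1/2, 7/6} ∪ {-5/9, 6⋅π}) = {6⋅π}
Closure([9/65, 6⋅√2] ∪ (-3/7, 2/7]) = [-3/7, 6⋅√2]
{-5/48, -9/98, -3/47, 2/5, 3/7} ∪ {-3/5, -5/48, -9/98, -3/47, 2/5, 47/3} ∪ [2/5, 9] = {-3/5, -5/48, -9/98, -3/47, 47/3} ∪ [2/5, 9]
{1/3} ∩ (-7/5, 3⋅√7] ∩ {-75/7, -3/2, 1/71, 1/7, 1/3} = {1/3}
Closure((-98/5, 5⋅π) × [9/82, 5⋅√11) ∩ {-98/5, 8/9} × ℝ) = {8/9} × [9/82, 5⋅√11]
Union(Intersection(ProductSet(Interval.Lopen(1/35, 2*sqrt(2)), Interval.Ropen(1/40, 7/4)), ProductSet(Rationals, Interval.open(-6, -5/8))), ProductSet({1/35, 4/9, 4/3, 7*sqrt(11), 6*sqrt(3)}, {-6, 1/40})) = ProductSet({1/35, 4/9, 4/3, 7*sqrt(11), 6*sqrt(3)}, {-6, 1/40})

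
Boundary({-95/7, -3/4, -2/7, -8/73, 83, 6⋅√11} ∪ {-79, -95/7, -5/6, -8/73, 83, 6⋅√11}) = {-79, -95/7, -5/6, -3/4, -2/7, -8/73, 83, 6⋅√11}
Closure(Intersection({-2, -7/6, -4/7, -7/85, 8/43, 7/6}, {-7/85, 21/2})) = {-7/85}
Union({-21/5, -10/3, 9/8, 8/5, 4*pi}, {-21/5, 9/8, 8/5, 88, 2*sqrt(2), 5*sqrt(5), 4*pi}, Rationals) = Union({2*sqrt(2), 5*sqrt(5), 4*pi}, Rationals)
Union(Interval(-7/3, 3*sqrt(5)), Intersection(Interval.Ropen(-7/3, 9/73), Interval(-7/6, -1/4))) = Interval(-7/3, 3*sqrt(5))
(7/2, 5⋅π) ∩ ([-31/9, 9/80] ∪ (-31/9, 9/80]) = ∅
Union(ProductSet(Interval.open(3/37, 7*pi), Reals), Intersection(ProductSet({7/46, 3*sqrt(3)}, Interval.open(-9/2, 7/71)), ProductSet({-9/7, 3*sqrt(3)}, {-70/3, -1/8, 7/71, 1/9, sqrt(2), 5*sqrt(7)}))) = ProductSet(Interval.open(3/37, 7*pi), Reals)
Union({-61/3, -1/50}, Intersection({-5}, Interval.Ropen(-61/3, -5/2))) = {-61/3, -5, -1/50}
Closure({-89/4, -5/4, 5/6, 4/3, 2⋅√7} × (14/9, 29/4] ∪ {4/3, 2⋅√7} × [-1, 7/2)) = ({4/3, 2⋅√7} × [-1, 7/2]) ∪ ({-89/4, -5/4, 5/6, 4/3, 2⋅√7} × [14/9, 29/4])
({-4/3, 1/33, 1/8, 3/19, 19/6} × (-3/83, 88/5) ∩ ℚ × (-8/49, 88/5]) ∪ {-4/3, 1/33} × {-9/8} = ({-4/3, 1/33} × {-9/8}) ∪ ({-4/3, 1/33, 1/8, 3/19, 19/6} × (-3/83, 88/5))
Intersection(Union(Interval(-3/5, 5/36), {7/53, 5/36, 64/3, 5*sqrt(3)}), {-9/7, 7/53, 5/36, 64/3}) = {7/53, 5/36, 64/3}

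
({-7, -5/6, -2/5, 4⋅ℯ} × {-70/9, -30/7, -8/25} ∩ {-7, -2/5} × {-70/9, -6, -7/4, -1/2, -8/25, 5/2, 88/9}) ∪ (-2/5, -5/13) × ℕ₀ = ({-7, -2/5} × {-70/9, -8/25}) ∪ ((-2/5, -5/13) × ℕ₀)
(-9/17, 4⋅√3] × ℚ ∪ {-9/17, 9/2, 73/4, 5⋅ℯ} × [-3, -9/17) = ((-9/17, 4⋅√3] × ℚ) ∪ ({-9/17, 9/2, 73/4, 5⋅ℯ} × [-3, -9/17))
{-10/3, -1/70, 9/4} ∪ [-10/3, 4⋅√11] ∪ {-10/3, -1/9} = [-10/3, 4⋅√11]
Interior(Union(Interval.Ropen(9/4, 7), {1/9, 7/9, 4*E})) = Interval.open(9/4, 7)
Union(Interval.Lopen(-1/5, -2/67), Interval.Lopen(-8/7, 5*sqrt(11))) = Interval.Lopen(-8/7, 5*sqrt(11))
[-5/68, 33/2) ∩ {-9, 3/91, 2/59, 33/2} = {3/91, 2/59}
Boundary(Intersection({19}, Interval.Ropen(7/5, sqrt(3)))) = EmptySet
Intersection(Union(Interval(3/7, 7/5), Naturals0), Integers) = Union(Naturals0, Range(1, 2, 1))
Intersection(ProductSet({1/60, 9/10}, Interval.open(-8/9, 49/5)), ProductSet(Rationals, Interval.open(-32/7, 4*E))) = ProductSet({1/60, 9/10}, Interval.open(-8/9, 49/5))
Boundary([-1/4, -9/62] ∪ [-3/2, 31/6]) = {-3/2, 31/6}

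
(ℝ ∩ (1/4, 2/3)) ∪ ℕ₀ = ℕ₀ ∪ (1/4, 2/3)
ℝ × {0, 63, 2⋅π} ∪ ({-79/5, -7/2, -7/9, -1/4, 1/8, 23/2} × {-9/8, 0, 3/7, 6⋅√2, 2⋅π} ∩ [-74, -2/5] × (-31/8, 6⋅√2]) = (ℝ × {0, 63, 2⋅π}) ∪ ({-79/5, -7/2, -7/9} × {-9/8, 0, 3/7, 6⋅√2, 2⋅π})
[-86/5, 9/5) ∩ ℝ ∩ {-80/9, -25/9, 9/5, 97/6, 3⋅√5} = {-80/9, -25/9}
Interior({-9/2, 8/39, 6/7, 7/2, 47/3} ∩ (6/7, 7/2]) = ∅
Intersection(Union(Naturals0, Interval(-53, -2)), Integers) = Union(Naturals0, Range(-53, -1, 1))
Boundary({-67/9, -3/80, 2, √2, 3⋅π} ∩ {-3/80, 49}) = {-3/80}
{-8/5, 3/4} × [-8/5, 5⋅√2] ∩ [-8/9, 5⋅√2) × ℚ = {3/4} × (ℚ ∩ [-8/5, 5⋅√2])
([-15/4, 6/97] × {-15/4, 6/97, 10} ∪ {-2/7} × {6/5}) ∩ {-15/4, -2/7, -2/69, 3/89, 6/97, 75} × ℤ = {-15/4, -2/7, -2/69, 3/89, 6/97} × {10}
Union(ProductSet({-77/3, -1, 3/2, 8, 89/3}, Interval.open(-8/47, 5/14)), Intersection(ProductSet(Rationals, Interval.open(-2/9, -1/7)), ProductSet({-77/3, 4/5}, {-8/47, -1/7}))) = Union(ProductSet({-77/3, 4/5}, {-8/47}), ProductSet({-77/3, -1, 3/2, 8, 89/3}, Interval.open(-8/47, 5/14)))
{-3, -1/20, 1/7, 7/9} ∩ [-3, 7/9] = {-3, -1/20, 1/7, 7/9}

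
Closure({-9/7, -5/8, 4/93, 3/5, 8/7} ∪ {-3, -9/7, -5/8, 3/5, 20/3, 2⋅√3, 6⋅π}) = {-3, -9/7, -5/8, 4/93, 3/5, 8/7, 20/3, 2⋅√3, 6⋅π}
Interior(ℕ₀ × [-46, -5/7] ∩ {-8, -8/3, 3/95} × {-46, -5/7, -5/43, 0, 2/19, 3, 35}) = ∅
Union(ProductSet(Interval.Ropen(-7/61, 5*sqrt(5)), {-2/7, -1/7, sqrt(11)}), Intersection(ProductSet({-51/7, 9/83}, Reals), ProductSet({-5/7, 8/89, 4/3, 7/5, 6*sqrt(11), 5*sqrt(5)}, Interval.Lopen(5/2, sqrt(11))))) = ProductSet(Interval.Ropen(-7/61, 5*sqrt(5)), {-2/7, -1/7, sqrt(11)})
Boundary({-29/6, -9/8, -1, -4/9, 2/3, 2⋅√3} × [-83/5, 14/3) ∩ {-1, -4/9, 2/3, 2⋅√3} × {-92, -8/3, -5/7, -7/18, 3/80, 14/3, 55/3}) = {-1, -4/9, 2/3, 2⋅√3} × {-8/3, -5/7, -7/18, 3/80}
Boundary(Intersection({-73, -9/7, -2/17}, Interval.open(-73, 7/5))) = {-9/7, -2/17}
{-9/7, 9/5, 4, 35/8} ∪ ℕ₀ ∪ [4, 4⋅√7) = {-9/7, 9/5} ∪ ℕ₀ ∪ [4, 4⋅√7)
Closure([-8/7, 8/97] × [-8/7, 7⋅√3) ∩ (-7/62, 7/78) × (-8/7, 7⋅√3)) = ({-7/62, 8/97} × [-8/7, 7⋅√3]) ∪ ([-7/62, 8/97] × {-8/7, 7⋅√3}) ∪ ((-7/62, 8/97] × (-8/7, 7⋅√3))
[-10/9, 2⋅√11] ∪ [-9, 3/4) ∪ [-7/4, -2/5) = [-9, 2⋅√11]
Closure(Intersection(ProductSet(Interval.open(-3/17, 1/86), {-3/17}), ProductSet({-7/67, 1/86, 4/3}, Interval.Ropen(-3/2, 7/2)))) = ProductSet({-7/67}, {-3/17})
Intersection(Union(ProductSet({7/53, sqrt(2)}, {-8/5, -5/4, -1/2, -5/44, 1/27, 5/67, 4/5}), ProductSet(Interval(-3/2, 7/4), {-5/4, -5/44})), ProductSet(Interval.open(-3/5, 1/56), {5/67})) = EmptySet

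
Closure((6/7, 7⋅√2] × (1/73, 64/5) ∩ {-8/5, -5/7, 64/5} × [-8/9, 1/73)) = ∅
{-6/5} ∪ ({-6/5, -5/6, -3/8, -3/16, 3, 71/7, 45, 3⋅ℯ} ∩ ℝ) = {-6/5, -5/6, -3/8, -3/16, 3, 71/7, 45, 3⋅ℯ}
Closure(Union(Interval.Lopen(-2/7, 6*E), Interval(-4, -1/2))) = Union(Interval(-4, -1/2), Interval(-2/7, 6*E))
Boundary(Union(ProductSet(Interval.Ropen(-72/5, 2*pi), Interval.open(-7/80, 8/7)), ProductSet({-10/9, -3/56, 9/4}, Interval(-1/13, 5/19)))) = Union(ProductSet({-72/5, 2*pi}, Interval(-7/80, 8/7)), ProductSet(Interval(-72/5, 2*pi), {-7/80, 8/7}))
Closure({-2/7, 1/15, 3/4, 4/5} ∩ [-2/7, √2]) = {-2/7, 1/15, 3/4, 4/5}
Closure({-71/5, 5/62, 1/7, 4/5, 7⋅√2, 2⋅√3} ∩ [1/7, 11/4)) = {1/7, 4/5}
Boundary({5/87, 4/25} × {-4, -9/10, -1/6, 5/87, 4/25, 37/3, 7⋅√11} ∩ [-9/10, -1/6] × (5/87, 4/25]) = ∅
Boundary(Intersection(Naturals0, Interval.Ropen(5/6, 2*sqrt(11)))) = Range(1, 7, 1)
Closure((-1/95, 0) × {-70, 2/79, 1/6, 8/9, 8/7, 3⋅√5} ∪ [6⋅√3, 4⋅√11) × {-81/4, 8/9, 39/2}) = ([-1/95, 0] × {-70, 2/79, 1/6, 8/9, 8/7, 3⋅√5}) ∪ ([6⋅√3, 4⋅√11] × {-81/4, 8/9, 39/2})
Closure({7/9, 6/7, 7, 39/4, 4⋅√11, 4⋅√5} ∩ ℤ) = {7}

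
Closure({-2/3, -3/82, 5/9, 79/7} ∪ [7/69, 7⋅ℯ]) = {-2/3, -3/82} ∪ [7/69, 7⋅ℯ]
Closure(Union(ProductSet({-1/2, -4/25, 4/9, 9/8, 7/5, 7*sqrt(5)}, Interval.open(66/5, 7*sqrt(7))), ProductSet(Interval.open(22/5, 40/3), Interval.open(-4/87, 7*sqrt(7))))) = Union(ProductSet({22/5, 40/3}, Interval(-4/87, 7*sqrt(7))), ProductSet({-1/2, -4/25, 4/9, 9/8, 7/5, 7*sqrt(5)}, Interval(66/5, 7*sqrt(7))), ProductSet(Interval(22/5, 40/3), {-4/87, 7*sqrt(7)}), ProductSet(Interval.open(22/5, 40/3), Interval.open(-4/87, 7*sqrt(7))))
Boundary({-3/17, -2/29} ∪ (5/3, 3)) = {-3/17, -2/29, 5/3, 3}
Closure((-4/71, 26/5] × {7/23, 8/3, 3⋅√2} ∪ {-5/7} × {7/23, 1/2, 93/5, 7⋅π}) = ({-5/7} × {7/23, 1/2, 93/5, 7⋅π}) ∪ ([-4/71, 26/5] × {7/23, 8/3, 3⋅√2})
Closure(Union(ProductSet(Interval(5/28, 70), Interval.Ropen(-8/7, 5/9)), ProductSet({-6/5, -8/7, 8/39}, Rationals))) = Union(ProductSet({-6/5, -8/7}, Reals), ProductSet({-6/5, -8/7, 8/39}, Union(Interval(-oo, -8/7), Interval(5/9, oo), Rationals)), ProductSet(Interval(5/28, 70), Interval(-8/7, 5/9)))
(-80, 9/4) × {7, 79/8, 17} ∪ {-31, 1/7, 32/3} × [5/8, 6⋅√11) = ((-80, 9/4) × {7, 79/8, 17}) ∪ ({-31, 1/7, 32/3} × [5/8, 6⋅√11))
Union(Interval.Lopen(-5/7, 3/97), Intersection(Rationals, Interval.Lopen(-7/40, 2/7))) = Union(Intersection(Interval.Lopen(-7/40, 2/7), Rationals), Interval.Lopen(-5/7, 3/97))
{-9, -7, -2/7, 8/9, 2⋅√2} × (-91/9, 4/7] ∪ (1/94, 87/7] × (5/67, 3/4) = ((1/94, 87/7] × (5/67, 3/4)) ∪ ({-9, -7, -2/7, 8/9, 2⋅√2} × (-91/9, 4/7])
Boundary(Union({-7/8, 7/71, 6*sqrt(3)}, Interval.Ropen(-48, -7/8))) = {-48, -7/8, 7/71, 6*sqrt(3)}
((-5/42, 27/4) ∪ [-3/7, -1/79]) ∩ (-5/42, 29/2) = (-5/42, 27/4)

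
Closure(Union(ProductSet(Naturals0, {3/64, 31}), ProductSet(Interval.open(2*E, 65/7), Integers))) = Union(ProductSet(Interval(2*E, 65/7), Integers), ProductSet(Naturals0, {3/64, 31}))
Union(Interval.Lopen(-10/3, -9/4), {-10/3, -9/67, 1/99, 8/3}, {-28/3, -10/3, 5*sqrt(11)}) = Union({-28/3, -9/67, 1/99, 8/3, 5*sqrt(11)}, Interval(-10/3, -9/4))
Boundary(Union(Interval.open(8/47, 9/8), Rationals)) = Union(Interval(-oo, 8/47), Interval(9/8, oo))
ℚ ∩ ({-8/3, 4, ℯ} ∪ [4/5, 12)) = {-8/3} ∪ (ℚ ∩ [4/5, 12))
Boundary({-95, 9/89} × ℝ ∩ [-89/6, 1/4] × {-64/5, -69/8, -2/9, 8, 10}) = {9/89} × {-64/5, -69/8, -2/9, 8, 10}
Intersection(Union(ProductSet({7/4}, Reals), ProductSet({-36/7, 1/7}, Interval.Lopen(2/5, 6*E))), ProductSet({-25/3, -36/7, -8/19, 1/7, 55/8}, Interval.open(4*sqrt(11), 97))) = ProductSet({-36/7, 1/7}, Interval.Lopen(4*sqrt(11), 6*E))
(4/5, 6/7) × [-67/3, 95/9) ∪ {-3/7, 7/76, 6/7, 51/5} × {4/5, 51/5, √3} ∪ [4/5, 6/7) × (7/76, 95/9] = ([4/5, 6/7) × (7/76, 95/9]) ∪ ((4/5, 6/7) × [-67/3, 95/9)) ∪ ({-3/7, 7/76, 6/7, 51/5} × {4/5, 51/5, √3})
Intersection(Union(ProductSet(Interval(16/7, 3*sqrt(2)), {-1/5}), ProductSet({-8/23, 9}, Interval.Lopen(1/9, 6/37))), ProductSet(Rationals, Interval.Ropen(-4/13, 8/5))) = Union(ProductSet({-8/23, 9}, Interval.Lopen(1/9, 6/37)), ProductSet(Intersection(Interval(16/7, 3*sqrt(2)), Rationals), {-1/5}))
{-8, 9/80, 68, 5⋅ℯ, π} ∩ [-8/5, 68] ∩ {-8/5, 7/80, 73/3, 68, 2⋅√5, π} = {68, π}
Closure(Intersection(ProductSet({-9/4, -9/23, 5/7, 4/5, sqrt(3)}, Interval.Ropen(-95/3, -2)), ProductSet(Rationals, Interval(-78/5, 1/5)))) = ProductSet({-9/4, -9/23, 5/7, 4/5}, Interval(-78/5, -2))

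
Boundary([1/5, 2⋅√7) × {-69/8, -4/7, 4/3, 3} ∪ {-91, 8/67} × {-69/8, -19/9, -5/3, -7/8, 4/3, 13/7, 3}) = ({-91, 8/67} × {-69/8, -19/9, -5/3, -7/8, 4/3, 13/7, 3}) ∪ ([1/5, 2⋅√7] × {-69/8, -4/7, 4/3, 3})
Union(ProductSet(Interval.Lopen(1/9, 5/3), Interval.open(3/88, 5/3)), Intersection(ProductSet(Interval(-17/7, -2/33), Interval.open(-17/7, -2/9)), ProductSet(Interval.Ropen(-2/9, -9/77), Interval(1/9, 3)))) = ProductSet(Interval.Lopen(1/9, 5/3), Interval.open(3/88, 5/3))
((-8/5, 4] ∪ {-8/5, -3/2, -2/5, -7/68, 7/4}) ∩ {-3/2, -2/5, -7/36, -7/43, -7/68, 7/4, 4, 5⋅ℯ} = {-3/2, -2/5, -7/36, -7/43, -7/68, 7/4, 4}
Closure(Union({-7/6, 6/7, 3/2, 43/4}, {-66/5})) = {-66/5, -7/6, 6/7, 3/2, 43/4}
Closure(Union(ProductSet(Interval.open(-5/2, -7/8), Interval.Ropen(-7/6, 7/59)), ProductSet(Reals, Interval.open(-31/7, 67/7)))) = ProductSet(Reals, Interval(-31/7, 67/7))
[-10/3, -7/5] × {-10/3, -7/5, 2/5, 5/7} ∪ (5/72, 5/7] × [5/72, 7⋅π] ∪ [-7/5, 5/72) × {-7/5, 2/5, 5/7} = ([-7/5, 5/72) × {-7/5, 2/5, 5/7}) ∪ ([-10/3, -7/5] × {-10/3, -7/5, 2/5, 5/7}) ∪ ((5/72, 5/7] × [5/72, 7⋅π])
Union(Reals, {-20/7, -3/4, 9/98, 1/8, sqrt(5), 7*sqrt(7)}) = Reals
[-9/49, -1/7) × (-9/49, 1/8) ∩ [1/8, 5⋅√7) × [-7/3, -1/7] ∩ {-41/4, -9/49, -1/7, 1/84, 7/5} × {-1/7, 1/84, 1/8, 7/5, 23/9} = ∅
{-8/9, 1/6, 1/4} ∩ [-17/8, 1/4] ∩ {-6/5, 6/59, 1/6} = {1/6}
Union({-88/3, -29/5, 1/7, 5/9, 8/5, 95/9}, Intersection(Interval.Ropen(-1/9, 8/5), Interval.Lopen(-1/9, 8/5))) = Union({-88/3, -29/5, 95/9}, Interval.Lopen(-1/9, 8/5))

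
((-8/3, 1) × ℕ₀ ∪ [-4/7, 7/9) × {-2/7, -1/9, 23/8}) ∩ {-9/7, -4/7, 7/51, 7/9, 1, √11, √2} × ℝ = ({-9/7, -4/7, 7/51, 7/9} × ℕ₀) ∪ ({-4/7, 7/51} × {-2/7, -1/9, 23/8})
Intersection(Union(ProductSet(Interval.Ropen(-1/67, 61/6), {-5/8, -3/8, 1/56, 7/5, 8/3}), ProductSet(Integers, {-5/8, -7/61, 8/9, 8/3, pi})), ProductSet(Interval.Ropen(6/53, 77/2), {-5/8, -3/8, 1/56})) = Union(ProductSet(Interval.Ropen(6/53, 61/6), {-5/8, -3/8, 1/56}), ProductSet(Range(1, 39, 1), {-5/8}))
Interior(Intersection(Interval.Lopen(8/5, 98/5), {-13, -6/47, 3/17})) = EmptySet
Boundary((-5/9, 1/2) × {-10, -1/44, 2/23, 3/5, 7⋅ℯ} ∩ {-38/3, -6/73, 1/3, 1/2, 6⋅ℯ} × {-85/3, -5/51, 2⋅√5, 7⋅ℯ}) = {-6/73, 1/3} × {7⋅ℯ}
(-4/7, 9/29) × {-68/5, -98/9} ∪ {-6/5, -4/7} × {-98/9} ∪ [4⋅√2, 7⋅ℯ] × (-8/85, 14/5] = ({-6/5, -4/7} × {-98/9}) ∪ ((-4/7, 9/29) × {-68/5, -98/9}) ∪ ([4⋅√2, 7⋅ℯ] × (-8/85, 14/5])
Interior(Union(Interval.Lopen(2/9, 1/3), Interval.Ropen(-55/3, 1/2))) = Interval.open(-55/3, 1/2)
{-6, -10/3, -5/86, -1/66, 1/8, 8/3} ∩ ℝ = {-6, -10/3, -5/86, -1/66, 1/8, 8/3}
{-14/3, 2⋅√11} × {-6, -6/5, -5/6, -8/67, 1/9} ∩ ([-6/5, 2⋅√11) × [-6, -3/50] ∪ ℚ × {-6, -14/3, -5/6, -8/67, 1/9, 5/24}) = {-14/3} × {-6, -5/6, -8/67, 1/9}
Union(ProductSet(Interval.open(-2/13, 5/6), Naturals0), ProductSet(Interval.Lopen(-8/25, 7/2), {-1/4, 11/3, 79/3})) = Union(ProductSet(Interval.Lopen(-8/25, 7/2), {-1/4, 11/3, 79/3}), ProductSet(Interval.open(-2/13, 5/6), Naturals0))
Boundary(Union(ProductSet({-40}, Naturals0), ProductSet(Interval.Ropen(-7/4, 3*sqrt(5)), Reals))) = Union(ProductSet({-40}, Naturals0), ProductSet({-7/4, 3*sqrt(5)}, Reals))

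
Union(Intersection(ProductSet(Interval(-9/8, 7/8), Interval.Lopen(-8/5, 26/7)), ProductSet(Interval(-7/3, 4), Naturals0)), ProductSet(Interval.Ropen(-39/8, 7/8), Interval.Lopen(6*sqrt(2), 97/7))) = Union(ProductSet(Interval.Ropen(-39/8, 7/8), Interval.Lopen(6*sqrt(2), 97/7)), ProductSet(Interval(-9/8, 7/8), Range(0, 4, 1)))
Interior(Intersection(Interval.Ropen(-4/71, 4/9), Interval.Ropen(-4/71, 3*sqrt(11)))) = Interval.open(-4/71, 4/9)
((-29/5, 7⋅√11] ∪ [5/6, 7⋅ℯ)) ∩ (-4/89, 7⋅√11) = (-4/89, 7⋅√11)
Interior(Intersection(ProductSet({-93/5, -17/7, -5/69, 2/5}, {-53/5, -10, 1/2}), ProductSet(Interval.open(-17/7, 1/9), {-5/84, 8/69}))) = EmptySet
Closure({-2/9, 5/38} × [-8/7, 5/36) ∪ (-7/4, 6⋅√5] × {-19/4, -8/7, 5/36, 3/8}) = ({-2/9, 5/38} × [-8/7, 5/36]) ∪ ([-7/4, 6⋅√5] × {-19/4, -8/7, 5/36, 3/8})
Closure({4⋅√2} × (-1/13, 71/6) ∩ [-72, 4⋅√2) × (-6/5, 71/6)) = ∅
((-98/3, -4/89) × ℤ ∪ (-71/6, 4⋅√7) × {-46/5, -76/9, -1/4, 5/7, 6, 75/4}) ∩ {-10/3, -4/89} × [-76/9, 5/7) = ({-10/3} × {-8, -7, …, 0}) ∪ ({-10/3, -4/89} × {-76/9, -1/4})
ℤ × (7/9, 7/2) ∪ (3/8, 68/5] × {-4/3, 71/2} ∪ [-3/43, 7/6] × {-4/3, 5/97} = (ℤ × (7/9, 7/2)) ∪ ([-3/43, 7/6] × {-4/3, 5/97}) ∪ ((3/8, 68/5] × {-4/3, 71/2})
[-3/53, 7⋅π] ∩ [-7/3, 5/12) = [-3/53, 5/12)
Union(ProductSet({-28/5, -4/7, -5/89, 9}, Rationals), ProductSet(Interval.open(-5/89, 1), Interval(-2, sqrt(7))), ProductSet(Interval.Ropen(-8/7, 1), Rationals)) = Union(ProductSet(Interval.open(-5/89, 1), Interval(-2, sqrt(7))), ProductSet(Union({-28/5, 9}, Interval.Ropen(-8/7, 1)), Rationals))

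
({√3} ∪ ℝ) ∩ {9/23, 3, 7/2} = {9/23, 3, 7/2}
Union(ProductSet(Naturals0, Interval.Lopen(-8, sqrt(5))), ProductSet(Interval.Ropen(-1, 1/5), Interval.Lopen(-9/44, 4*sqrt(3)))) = Union(ProductSet(Interval.Ropen(-1, 1/5), Interval.Lopen(-9/44, 4*sqrt(3))), ProductSet(Naturals0, Interval.Lopen(-8, sqrt(5))))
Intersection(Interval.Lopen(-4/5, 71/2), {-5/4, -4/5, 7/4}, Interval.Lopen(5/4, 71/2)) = {7/4}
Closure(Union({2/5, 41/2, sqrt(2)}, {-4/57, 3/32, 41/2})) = {-4/57, 3/32, 2/5, 41/2, sqrt(2)}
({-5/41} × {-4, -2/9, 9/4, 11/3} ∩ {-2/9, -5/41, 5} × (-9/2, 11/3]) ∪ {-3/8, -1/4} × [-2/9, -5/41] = ({-5/41} × {-4, -2/9, 9/4, 11/3}) ∪ ({-3/8, -1/4} × [-2/9, -5/41])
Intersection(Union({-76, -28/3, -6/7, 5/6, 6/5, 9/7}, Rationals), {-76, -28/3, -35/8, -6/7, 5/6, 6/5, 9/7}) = {-76, -28/3, -35/8, -6/7, 5/6, 6/5, 9/7}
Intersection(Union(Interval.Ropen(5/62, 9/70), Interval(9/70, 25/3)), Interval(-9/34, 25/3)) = Interval(5/62, 25/3)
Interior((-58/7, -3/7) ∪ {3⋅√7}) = (-58/7, -3/7)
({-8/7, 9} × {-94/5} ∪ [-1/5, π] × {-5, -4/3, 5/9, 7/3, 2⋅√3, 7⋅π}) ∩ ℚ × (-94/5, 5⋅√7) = (ℚ ∩ [-1/5, π]) × {-5, -4/3, 5/9, 7/3, 2⋅√3}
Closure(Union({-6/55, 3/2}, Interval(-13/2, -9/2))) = Union({-6/55, 3/2}, Interval(-13/2, -9/2))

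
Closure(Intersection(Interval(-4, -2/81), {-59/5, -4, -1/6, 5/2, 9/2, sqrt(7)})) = {-4, -1/6}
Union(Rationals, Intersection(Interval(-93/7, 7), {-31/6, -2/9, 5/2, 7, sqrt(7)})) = Union({sqrt(7)}, Rationals)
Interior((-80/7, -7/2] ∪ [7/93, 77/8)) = (-80/7, -7/2) ∪ (7/93, 77/8)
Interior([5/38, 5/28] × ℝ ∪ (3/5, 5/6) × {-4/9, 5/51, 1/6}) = (5/38, 5/28) × ℝ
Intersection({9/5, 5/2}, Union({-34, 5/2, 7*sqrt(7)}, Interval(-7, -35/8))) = {5/2}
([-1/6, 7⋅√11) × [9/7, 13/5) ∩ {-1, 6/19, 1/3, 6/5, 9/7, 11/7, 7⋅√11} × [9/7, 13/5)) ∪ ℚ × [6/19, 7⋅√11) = ℚ × [6/19, 7⋅√11)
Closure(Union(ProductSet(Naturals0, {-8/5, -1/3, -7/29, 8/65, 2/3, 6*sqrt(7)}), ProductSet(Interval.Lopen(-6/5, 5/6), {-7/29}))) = Union(ProductSet(Interval(-6/5, 5/6), {-7/29}), ProductSet(Naturals0, {-8/5, -1/3, -7/29, 8/65, 2/3, 6*sqrt(7)}))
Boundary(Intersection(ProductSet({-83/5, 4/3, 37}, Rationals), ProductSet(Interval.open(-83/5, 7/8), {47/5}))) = EmptySet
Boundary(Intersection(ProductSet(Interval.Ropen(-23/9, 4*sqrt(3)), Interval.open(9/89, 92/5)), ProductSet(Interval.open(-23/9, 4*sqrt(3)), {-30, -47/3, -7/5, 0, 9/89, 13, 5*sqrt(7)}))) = ProductSet(Interval(-23/9, 4*sqrt(3)), {13, 5*sqrt(7)})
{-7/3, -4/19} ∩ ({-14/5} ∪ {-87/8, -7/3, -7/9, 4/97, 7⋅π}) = {-7/3}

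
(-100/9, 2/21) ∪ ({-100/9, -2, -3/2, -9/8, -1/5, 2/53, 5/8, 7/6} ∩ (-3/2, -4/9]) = (-100/9, 2/21)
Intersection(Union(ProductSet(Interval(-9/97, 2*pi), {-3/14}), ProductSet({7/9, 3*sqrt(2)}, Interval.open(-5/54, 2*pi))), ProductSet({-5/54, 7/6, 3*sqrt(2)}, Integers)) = ProductSet({3*sqrt(2)}, Range(0, 7, 1))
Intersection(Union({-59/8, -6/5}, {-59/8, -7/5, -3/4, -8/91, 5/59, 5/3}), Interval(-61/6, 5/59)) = {-59/8, -7/5, -6/5, -3/4, -8/91, 5/59}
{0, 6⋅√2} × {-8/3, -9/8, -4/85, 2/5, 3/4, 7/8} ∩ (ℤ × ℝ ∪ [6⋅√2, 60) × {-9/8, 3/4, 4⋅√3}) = ({0} × {-8/3, -9/8, -4/85, 2/5, 3/4, 7/8}) ∪ ({6⋅√2} × {-9/8, 3/4})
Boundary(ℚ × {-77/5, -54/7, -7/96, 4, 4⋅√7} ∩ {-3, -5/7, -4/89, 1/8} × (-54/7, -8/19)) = ∅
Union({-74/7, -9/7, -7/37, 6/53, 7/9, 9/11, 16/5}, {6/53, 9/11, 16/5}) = {-74/7, -9/7, -7/37, 6/53, 7/9, 9/11, 16/5}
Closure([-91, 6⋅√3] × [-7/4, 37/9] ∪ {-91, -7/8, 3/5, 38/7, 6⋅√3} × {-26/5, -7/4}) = ({-91, -7/8, 3/5, 38/7, 6⋅√3} × {-26/5, -7/4}) ∪ ([-91, 6⋅√3] × [-7/4, 37/9])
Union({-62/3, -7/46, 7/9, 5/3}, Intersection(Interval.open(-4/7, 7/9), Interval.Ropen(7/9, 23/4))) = {-62/3, -7/46, 7/9, 5/3}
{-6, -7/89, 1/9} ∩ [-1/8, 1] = {-7/89, 1/9}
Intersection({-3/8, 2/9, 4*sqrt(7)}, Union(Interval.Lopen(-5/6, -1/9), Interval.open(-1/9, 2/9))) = {-3/8}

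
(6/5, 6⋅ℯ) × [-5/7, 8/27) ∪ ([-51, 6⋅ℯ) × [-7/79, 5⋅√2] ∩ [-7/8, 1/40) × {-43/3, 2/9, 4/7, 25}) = ([-7/8, 1/40) × {2/9, 4/7}) ∪ ((6/5, 6⋅ℯ) × [-5/7, 8/27))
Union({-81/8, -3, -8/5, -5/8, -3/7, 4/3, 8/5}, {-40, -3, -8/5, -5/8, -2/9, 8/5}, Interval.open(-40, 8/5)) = Interval(-40, 8/5)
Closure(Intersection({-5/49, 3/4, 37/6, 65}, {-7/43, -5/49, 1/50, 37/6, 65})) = {-5/49, 37/6, 65}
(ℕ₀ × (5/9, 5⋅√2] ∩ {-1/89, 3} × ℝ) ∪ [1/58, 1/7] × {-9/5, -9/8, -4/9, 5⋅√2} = ({3} × (5/9, 5⋅√2]) ∪ ([1/58, 1/7] × {-9/5, -9/8, -4/9, 5⋅√2})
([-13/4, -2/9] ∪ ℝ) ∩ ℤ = ℤ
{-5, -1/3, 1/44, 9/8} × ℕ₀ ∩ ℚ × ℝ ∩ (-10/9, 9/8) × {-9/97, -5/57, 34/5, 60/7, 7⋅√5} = ∅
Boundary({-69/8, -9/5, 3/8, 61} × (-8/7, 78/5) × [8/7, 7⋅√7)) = {-69/8, -9/5, 3/8, 61} × [-8/7, 78/5] × [8/7, 7⋅√7]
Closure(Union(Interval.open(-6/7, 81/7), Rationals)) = Union(Interval(-oo, oo), Rationals)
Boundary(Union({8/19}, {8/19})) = {8/19}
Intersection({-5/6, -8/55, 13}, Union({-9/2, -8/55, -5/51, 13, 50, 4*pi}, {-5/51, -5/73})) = {-8/55, 13}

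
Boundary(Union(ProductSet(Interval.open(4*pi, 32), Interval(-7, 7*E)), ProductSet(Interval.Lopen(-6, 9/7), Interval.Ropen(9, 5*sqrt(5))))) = Union(ProductSet({-6, 9/7}, Interval(9, 5*sqrt(5))), ProductSet({32, 4*pi}, Interval(-7, 7*E)), ProductSet(Interval(-6, 9/7), {9, 5*sqrt(5)}), ProductSet(Interval(4*pi, 32), {-7, 7*E}))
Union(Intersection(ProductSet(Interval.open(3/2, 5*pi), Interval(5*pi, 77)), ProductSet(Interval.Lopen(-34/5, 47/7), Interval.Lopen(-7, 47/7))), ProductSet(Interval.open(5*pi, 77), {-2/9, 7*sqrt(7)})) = ProductSet(Interval.open(5*pi, 77), {-2/9, 7*sqrt(7)})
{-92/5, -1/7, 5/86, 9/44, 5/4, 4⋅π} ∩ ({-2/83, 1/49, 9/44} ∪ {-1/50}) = {9/44}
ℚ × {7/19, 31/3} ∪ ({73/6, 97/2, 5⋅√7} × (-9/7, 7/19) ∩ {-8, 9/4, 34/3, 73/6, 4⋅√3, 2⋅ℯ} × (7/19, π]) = ℚ × {7/19, 31/3}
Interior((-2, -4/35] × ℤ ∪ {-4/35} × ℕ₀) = ∅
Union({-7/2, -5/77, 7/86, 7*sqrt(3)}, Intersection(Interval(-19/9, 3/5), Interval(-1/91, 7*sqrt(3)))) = Union({-7/2, -5/77, 7*sqrt(3)}, Interval(-1/91, 3/5))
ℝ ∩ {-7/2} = {-7/2}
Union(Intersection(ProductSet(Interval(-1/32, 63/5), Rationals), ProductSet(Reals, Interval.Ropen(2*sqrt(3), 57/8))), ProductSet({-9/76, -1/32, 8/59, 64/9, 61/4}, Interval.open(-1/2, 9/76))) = Union(ProductSet({-9/76, -1/32, 8/59, 64/9, 61/4}, Interval.open(-1/2, 9/76)), ProductSet(Interval(-1/32, 63/5), Intersection(Interval.Ropen(2*sqrt(3), 57/8), Rationals)))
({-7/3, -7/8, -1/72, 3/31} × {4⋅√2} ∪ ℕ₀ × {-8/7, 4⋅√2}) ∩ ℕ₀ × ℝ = ℕ₀ × {-8/7, 4⋅√2}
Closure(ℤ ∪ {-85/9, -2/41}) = ℤ ∪ {-85/9, -2/41}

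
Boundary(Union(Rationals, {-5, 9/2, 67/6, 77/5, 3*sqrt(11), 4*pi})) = Reals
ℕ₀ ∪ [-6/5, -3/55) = [-6/5, -3/55) ∪ ℕ₀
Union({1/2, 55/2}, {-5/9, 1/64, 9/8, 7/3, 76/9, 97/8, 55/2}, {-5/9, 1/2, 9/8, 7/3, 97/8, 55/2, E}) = {-5/9, 1/64, 1/2, 9/8, 7/3, 76/9, 97/8, 55/2, E}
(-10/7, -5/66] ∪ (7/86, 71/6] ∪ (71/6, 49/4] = (-10/7, -5/66] ∪ (7/86, 49/4]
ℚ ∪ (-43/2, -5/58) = ℚ ∪ [-43/2, -5/58]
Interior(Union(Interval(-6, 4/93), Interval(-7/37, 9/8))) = Interval.open(-6, 9/8)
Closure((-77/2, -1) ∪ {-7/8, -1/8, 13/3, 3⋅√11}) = [-77/2, -1] ∪ {-7/8, -1/8, 13/3, 3⋅√11}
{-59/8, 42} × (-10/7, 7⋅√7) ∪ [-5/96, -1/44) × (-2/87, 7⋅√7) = ({-59/8, 42} × (-10/7, 7⋅√7)) ∪ ([-5/96, -1/44) × (-2/87, 7⋅√7))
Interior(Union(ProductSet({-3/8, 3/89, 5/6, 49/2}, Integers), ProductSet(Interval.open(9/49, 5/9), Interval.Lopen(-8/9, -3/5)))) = ProductSet(Interval.open(9/49, 5/9), Union(Complement(Interval.open(-8/9, -3/5), Integers), Interval.open(-8/9, -3/5)))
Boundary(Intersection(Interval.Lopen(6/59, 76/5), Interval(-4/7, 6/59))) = EmptySet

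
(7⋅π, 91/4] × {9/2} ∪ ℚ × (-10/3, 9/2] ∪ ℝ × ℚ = (ℝ × ℚ) ∪ (ℚ × (-10/3, 9/2])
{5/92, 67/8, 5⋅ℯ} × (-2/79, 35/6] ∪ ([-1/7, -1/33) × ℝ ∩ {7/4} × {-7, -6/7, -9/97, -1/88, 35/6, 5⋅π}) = {5/92, 67/8, 5⋅ℯ} × (-2/79, 35/6]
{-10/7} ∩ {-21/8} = ∅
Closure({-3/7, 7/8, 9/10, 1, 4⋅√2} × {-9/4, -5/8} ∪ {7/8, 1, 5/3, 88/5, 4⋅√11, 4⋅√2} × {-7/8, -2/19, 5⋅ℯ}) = ({-3/7, 7/8, 9/10, 1, 4⋅√2} × {-9/4, -5/8}) ∪ ({7/8, 1, 5/3, 88/5, 4⋅√11, 4⋅√2} × {-7/8, -2/19, 5⋅ℯ})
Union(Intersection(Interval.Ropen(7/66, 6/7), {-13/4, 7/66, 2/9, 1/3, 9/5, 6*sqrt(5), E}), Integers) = Union({7/66, 2/9, 1/3}, Integers)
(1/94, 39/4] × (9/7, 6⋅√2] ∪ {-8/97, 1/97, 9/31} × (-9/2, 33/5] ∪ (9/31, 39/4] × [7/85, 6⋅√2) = ({-8/97, 1/97, 9/31} × (-9/2, 33/5]) ∪ ((1/94, 39/4] × (9/7, 6⋅√2]) ∪ ((9/31, 39/4] × [7/85, 6⋅√2))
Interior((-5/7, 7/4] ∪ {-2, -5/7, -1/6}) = (-5/7, 7/4)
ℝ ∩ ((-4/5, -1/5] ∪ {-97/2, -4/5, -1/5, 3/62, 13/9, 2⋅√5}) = {-97/2, 3/62, 13/9, 2⋅√5} ∪ [-4/5, -1/5]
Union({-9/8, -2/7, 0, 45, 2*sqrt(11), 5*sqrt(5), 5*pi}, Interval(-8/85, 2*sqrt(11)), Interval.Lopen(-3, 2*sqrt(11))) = Union({45, 5*sqrt(5), 5*pi}, Interval.Lopen(-3, 2*sqrt(11)))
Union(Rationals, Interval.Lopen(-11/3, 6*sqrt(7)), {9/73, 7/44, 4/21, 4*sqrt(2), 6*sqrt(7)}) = Union(Interval(-11/3, 6*sqrt(7)), Rationals)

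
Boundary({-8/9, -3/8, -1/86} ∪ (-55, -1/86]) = {-55, -1/86}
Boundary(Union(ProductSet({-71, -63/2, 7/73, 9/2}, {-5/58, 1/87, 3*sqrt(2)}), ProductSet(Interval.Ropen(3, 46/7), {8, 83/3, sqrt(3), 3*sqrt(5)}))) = Union(ProductSet({-71, -63/2, 7/73, 9/2}, {-5/58, 1/87, 3*sqrt(2)}), ProductSet(Interval(3, 46/7), {8, 83/3, sqrt(3), 3*sqrt(5)}))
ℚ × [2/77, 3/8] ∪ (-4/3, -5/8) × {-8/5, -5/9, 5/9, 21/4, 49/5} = (ℚ × [2/77, 3/8]) ∪ ((-4/3, -5/8) × {-8/5, -5/9, 5/9, 21/4, 49/5})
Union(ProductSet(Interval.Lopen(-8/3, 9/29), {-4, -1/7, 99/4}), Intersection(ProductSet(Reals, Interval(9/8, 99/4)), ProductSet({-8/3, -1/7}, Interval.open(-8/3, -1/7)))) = ProductSet(Interval.Lopen(-8/3, 9/29), {-4, -1/7, 99/4})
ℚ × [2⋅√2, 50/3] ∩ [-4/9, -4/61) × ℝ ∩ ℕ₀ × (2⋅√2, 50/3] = ∅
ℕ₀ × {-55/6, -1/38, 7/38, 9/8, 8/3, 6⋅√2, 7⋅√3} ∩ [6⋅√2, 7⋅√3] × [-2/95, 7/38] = {9, 10, 11, 12} × {7/38}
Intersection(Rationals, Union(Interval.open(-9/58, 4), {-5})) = Union({-5}, Intersection(Interval.open(-9/58, 4), Rationals))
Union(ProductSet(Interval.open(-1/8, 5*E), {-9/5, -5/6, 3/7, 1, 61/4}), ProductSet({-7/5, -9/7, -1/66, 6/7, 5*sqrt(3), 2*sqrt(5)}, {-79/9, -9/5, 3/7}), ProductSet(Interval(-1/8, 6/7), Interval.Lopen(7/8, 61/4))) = Union(ProductSet({-7/5, -9/7, -1/66, 6/7, 5*sqrt(3), 2*sqrt(5)}, {-79/9, -9/5, 3/7}), ProductSet(Interval(-1/8, 6/7), Interval.Lopen(7/8, 61/4)), ProductSet(Interval.open(-1/8, 5*E), {-9/5, -5/6, 3/7, 1, 61/4}))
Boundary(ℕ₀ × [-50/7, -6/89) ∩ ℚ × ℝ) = ℕ₀ × [-50/7, -6/89]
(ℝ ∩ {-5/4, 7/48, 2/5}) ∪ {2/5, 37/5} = {-5/4, 7/48, 2/5, 37/5}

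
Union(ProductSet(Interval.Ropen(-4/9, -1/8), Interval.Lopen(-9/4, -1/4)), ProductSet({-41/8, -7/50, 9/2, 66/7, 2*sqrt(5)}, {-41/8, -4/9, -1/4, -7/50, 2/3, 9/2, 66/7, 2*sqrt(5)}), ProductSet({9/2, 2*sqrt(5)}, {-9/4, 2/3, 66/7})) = Union(ProductSet({9/2, 2*sqrt(5)}, {-9/4, 2/3, 66/7}), ProductSet({-41/8, -7/50, 9/2, 66/7, 2*sqrt(5)}, {-41/8, -4/9, -1/4, -7/50, 2/3, 9/2, 66/7, 2*sqrt(5)}), ProductSet(Interval.Ropen(-4/9, -1/8), Interval.Lopen(-9/4, -1/4)))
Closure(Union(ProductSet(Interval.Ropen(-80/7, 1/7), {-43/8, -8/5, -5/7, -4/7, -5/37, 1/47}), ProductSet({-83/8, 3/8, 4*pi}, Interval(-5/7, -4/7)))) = Union(ProductSet({-83/8, 3/8, 4*pi}, Interval(-5/7, -4/7)), ProductSet(Interval(-80/7, 1/7), {-43/8, -8/5, -5/7, -4/7, -5/37, 1/47}))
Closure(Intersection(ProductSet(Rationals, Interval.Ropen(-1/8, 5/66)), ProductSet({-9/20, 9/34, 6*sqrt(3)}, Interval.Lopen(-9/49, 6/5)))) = ProductSet({-9/20, 9/34}, Interval(-1/8, 5/66))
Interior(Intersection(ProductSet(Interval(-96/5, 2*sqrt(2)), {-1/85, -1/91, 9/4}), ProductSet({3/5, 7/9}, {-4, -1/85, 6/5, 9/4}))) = EmptySet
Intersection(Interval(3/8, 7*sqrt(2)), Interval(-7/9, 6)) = Interval(3/8, 6)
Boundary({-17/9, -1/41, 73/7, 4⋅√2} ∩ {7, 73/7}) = {73/7}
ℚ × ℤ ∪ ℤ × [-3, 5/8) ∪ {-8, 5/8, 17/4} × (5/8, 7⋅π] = (ℚ × ℤ) ∪ (ℤ × [-3, 5/8)) ∪ ({-8, 5/8, 17/4} × (5/8, 7⋅π])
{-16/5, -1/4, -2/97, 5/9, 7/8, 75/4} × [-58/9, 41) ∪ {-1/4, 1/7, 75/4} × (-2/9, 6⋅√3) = ({-16/5, -1/4, -2/97, 5/9, 7/8, 75/4} × [-58/9, 41)) ∪ ({-1/4, 1/7, 75/4} × (-2/9, 6⋅√3))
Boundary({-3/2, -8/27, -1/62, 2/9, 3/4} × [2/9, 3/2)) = {-3/2, -8/27, -1/62, 2/9, 3/4} × [2/9, 3/2]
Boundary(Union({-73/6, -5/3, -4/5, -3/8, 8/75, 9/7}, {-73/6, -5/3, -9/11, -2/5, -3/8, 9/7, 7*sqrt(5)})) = {-73/6, -5/3, -9/11, -4/5, -2/5, -3/8, 8/75, 9/7, 7*sqrt(5)}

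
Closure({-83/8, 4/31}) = {-83/8, 4/31}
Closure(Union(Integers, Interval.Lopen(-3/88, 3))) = Union(Integers, Interval(-3/88, 3))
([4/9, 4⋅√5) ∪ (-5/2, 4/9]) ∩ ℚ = ℚ ∩ (-5/2, 4⋅√5)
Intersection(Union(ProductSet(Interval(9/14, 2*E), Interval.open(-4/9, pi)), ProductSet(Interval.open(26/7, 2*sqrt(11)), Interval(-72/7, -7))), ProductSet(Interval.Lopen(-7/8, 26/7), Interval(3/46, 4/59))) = ProductSet(Interval(9/14, 26/7), Interval(3/46, 4/59))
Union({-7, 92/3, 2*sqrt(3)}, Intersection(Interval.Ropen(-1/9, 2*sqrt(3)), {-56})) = {-7, 92/3, 2*sqrt(3)}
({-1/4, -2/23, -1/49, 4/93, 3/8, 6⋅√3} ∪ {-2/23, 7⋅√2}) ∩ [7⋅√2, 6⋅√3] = {7⋅√2, 6⋅√3}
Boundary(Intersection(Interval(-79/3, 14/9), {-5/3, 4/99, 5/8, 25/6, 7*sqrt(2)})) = {-5/3, 4/99, 5/8}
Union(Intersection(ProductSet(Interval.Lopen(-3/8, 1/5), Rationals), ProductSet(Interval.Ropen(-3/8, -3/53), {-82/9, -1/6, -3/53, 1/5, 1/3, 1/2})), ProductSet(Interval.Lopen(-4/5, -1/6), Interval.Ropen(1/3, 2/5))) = Union(ProductSet(Interval.Lopen(-4/5, -1/6), Interval.Ropen(1/3, 2/5)), ProductSet(Interval.open(-3/8, -3/53), {-82/9, -1/6, -3/53, 1/5, 1/3, 1/2}))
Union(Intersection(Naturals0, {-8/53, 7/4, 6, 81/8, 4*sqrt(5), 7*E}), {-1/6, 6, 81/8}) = {-1/6, 6, 81/8}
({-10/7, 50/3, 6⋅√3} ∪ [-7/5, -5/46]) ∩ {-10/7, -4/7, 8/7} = {-10/7, -4/7}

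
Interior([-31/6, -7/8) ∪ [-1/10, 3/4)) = (-31/6, -7/8) ∪ (-1/10, 3/4)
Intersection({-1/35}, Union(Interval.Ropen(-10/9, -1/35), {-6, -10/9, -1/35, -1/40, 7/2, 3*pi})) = {-1/35}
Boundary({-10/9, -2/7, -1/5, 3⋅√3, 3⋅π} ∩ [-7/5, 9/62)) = {-10/9, -2/7, -1/5}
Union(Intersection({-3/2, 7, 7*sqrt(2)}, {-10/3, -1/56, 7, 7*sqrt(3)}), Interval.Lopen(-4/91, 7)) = Interval.Lopen(-4/91, 7)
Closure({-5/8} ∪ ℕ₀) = {-5/8} ∪ ℕ₀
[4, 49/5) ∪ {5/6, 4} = {5/6} ∪ [4, 49/5)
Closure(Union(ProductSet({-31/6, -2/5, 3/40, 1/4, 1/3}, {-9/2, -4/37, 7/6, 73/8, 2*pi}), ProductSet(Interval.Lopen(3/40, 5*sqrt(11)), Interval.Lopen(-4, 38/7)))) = Union(ProductSet({3/40, 5*sqrt(11)}, Interval(-4, 38/7)), ProductSet({-31/6, -2/5, 3/40, 1/4, 1/3}, {-9/2, -4/37, 7/6, 73/8, 2*pi}), ProductSet(Interval(3/40, 5*sqrt(11)), {-4, 38/7}), ProductSet(Interval.Lopen(3/40, 5*sqrt(11)), Interval.Lopen(-4, 38/7)))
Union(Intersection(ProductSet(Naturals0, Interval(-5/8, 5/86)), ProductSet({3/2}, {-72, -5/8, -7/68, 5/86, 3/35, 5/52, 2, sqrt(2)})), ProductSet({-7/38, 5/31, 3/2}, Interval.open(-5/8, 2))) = ProductSet({-7/38, 5/31, 3/2}, Interval.open(-5/8, 2))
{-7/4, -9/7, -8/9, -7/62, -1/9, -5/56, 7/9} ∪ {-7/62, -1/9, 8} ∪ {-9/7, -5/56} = {-7/4, -9/7, -8/9, -7/62, -1/9, -5/56, 7/9, 8}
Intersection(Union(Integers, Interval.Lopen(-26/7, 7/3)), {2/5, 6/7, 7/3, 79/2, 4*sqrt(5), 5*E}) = {2/5, 6/7, 7/3}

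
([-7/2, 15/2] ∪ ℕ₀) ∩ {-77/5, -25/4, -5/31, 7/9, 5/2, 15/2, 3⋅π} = {-5/31, 7/9, 5/2, 15/2}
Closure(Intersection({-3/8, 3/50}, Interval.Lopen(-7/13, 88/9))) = {-3/8, 3/50}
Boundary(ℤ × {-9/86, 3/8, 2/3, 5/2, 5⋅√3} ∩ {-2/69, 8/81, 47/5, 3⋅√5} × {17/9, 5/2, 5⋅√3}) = ∅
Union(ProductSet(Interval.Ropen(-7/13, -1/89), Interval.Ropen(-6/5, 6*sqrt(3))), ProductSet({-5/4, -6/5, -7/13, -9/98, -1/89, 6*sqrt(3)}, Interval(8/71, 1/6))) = Union(ProductSet({-5/4, -6/5, -7/13, -9/98, -1/89, 6*sqrt(3)}, Interval(8/71, 1/6)), ProductSet(Interval.Ropen(-7/13, -1/89), Interval.Ropen(-6/5, 6*sqrt(3))))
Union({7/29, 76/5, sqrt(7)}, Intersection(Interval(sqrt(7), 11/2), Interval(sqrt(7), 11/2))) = Union({7/29, 76/5}, Interval(sqrt(7), 11/2))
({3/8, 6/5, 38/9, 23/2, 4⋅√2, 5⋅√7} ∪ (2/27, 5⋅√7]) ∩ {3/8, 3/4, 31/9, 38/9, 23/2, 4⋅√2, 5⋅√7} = {3/8, 3/4, 31/9, 38/9, 23/2, 4⋅√2, 5⋅√7}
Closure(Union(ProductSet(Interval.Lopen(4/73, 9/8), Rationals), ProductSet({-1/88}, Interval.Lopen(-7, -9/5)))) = Union(ProductSet({-1/88}, Interval(-7, -9/5)), ProductSet(Interval(4/73, 9/8), Reals))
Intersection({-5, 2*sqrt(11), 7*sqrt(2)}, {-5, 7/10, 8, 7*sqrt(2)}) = {-5, 7*sqrt(2)}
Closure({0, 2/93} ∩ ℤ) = {0}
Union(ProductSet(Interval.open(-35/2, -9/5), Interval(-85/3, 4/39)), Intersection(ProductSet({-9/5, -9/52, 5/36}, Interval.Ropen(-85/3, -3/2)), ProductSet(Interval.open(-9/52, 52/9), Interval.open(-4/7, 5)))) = ProductSet(Interval.open(-35/2, -9/5), Interval(-85/3, 4/39))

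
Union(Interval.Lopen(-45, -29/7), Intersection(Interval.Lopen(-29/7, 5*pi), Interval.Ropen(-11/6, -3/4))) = Union(Interval.Lopen(-45, -29/7), Interval.Ropen(-11/6, -3/4))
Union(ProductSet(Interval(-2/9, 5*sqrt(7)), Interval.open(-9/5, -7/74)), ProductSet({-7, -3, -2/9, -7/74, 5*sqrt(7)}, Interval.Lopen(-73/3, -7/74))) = Union(ProductSet({-7, -3, -2/9, -7/74, 5*sqrt(7)}, Interval.Lopen(-73/3, -7/74)), ProductSet(Interval(-2/9, 5*sqrt(7)), Interval.open(-9/5, -7/74)))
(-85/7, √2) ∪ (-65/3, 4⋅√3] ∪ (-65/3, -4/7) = (-65/3, 4⋅√3]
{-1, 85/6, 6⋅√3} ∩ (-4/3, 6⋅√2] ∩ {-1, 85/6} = {-1}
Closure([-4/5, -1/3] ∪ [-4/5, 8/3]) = [-4/5, 8/3]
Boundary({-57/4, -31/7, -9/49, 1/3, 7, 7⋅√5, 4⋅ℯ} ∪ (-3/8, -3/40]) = {-57/4, -31/7, -3/8, -3/40, 1/3, 7, 7⋅√5, 4⋅ℯ}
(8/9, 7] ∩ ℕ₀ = {1, 2, …, 7}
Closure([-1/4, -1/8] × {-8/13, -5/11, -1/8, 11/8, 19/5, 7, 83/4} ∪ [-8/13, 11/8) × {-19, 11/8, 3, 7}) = ([-8/13, 11/8] × {-19, 11/8, 3, 7}) ∪ ([-1/4, -1/8] × {-8/13, -5/11, -1/8, 11/8, 19/5, 7, 83/4})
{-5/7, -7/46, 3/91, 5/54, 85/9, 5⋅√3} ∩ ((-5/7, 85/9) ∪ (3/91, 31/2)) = {-7/46, 3/91, 5/54, 85/9, 5⋅√3}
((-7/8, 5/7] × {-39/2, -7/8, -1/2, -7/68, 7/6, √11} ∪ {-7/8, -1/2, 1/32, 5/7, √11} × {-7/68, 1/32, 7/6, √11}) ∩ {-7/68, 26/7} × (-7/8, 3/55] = {-7/68} × {-1/2, -7/68}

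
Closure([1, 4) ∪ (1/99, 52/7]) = [1/99, 52/7]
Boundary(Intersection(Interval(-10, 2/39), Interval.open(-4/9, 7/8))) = {-4/9, 2/39}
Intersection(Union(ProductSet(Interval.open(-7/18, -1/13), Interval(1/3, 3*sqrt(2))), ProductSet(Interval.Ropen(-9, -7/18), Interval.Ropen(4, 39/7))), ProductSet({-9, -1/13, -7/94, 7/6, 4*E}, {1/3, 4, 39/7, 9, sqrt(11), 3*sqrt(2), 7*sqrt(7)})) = ProductSet({-9}, {4, 3*sqrt(2)})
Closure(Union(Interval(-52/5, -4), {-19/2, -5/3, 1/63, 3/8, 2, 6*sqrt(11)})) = Union({-5/3, 1/63, 3/8, 2, 6*sqrt(11)}, Interval(-52/5, -4))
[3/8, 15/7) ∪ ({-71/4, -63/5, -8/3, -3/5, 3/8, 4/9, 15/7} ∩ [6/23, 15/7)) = [3/8, 15/7)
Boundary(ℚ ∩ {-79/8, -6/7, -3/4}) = {-79/8, -6/7, -3/4}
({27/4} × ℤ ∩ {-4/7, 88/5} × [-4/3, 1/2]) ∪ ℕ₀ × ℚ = ℕ₀ × ℚ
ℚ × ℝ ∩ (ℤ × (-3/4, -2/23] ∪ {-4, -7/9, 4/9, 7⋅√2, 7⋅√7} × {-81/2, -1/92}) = (ℤ × (-3/4, -2/23]) ∪ ({-4, -7/9, 4/9} × {-81/2, -1/92})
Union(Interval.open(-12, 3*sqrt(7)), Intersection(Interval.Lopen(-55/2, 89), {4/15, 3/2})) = Interval.open(-12, 3*sqrt(7))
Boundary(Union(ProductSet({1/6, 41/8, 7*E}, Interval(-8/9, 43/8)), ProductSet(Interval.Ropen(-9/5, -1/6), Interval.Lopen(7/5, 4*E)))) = Union(ProductSet({-9/5, -1/6}, Interval(7/5, 4*E)), ProductSet({1/6, 41/8, 7*E}, Interval(-8/9, 43/8)), ProductSet(Interval(-9/5, -1/6), {7/5, 4*E}))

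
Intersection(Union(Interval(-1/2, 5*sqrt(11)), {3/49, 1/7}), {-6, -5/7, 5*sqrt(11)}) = {5*sqrt(11)}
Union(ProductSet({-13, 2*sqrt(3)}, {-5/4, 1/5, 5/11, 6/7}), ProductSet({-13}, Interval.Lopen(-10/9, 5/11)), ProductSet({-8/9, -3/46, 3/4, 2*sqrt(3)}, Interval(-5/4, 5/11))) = Union(ProductSet({-13}, Interval.Lopen(-10/9, 5/11)), ProductSet({-13, 2*sqrt(3)}, {-5/4, 1/5, 5/11, 6/7}), ProductSet({-8/9, -3/46, 3/4, 2*sqrt(3)}, Interval(-5/4, 5/11)))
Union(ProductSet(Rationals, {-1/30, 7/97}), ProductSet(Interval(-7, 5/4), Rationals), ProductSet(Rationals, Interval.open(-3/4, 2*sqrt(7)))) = Union(ProductSet(Interval(-7, 5/4), Rationals), ProductSet(Rationals, Interval.open(-3/4, 2*sqrt(7))))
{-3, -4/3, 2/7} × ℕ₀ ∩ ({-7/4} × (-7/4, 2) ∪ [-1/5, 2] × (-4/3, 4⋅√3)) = {2/7} × {0, 1, …, 6}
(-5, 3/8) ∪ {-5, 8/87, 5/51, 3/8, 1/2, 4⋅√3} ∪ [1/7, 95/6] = [-5, 95/6]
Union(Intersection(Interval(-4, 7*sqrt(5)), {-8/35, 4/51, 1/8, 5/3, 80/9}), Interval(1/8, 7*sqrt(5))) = Union({-8/35, 4/51}, Interval(1/8, 7*sqrt(5)))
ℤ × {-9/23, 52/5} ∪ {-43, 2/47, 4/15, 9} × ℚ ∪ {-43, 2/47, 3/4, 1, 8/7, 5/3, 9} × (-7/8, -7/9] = (ℤ × {-9/23, 52/5}) ∪ ({-43, 2/47, 4/15, 9} × ℚ) ∪ ({-43, 2/47, 3/4, 1, 8/7, 5/3, 9} × (-7/8, -7/9])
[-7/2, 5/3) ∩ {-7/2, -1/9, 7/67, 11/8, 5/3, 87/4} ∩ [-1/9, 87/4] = {-1/9, 7/67, 11/8}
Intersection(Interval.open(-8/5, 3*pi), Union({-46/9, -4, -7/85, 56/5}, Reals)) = Interval.open(-8/5, 3*pi)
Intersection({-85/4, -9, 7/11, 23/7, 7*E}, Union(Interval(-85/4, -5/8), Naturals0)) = {-85/4, -9}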